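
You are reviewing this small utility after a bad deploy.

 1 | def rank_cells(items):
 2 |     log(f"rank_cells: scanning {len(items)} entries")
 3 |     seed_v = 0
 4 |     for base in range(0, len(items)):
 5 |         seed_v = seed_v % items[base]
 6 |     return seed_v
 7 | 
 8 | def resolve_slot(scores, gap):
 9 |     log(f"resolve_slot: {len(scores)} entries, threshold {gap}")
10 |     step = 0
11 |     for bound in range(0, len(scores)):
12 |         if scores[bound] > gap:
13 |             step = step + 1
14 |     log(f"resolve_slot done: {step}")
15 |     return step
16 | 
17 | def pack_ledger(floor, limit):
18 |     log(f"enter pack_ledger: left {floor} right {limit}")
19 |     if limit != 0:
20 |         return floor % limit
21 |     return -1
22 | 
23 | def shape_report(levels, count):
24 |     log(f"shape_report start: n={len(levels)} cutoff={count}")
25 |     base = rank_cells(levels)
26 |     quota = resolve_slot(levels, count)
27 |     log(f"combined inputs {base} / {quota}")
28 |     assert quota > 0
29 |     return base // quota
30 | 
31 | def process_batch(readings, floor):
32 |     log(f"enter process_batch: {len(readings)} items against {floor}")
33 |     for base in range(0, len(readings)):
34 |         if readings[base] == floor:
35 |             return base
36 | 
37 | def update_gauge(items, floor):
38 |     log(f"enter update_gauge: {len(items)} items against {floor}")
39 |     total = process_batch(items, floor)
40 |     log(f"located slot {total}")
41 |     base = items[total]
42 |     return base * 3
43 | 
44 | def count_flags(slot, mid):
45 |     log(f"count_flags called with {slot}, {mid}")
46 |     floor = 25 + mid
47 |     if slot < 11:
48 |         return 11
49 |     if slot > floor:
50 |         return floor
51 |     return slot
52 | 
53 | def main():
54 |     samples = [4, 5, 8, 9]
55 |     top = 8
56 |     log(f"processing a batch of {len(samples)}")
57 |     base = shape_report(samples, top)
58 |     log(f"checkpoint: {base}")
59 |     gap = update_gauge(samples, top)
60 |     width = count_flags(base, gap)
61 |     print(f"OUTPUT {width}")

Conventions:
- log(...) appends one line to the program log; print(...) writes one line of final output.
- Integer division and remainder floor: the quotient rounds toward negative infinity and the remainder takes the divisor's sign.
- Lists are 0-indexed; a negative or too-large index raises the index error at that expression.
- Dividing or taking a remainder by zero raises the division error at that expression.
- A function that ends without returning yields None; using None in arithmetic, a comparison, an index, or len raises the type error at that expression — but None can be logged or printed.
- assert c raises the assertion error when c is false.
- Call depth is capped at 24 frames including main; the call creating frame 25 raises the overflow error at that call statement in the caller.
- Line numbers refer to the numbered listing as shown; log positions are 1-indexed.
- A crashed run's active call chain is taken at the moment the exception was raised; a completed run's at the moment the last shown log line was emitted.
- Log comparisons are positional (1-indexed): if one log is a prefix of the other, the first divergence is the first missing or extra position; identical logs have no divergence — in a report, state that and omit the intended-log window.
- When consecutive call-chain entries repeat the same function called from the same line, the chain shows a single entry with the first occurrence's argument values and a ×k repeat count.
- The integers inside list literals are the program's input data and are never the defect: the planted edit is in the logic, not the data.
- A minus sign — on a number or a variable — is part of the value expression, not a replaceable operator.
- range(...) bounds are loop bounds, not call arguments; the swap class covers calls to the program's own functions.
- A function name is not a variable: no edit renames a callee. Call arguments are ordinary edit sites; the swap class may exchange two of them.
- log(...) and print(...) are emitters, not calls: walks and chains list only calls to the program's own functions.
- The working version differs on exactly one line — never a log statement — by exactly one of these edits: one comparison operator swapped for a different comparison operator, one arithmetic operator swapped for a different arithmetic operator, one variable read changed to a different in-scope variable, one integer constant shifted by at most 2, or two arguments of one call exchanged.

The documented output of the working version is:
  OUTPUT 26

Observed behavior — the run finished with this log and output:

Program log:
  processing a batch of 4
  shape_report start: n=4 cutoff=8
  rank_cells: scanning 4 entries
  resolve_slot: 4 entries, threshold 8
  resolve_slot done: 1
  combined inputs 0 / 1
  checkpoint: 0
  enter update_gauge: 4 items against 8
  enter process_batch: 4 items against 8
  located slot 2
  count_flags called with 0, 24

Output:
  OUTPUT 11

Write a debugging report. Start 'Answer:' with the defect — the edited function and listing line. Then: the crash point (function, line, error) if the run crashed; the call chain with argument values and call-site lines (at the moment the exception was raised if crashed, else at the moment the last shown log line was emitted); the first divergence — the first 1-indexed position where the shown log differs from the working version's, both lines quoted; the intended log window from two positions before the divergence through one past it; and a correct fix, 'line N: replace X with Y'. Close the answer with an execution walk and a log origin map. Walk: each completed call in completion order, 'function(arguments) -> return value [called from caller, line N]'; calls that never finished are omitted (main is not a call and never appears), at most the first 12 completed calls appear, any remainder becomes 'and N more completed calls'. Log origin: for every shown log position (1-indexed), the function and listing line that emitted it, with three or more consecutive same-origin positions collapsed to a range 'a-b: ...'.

Answer: the defect is in rank_cells at line 5.
Core observation: Everything matches until log position 6, which reads 'combined inputs 0 / 1' in place of 'combined inputs 26 / 1'.
Call chain: main -> count_flags(0, 24) (called at line 60).
First divergence: position 6; shown 'combined inputs 0 / 1' vs intended 'combined inputs 26 / 1'.
Intended log window:
  4: resolve_slot: 4 entries, threshold 8
  5: resolve_slot done: 1
  6: combined inputs 26 / 1
  7: checkpoint: 26
Execution walk:
  rank_cells([4, 5, 8, 9]) -> 0  [called from shape_report, line 25]
  resolve_slot([4, 5, 8, 9], 8) -> 1  [called from shape_report, line 26]
  shape_report([4, 5, 8, 9], 8) -> 0  [called from main, line 57]
  process_batch([4, 5, 8, 9], 8) -> 2  [called from update_gauge, line 39]
  update_gauge([4, 5, 8, 9], 8) -> 24  [called from main, line 59]
  count_flags(0, 24) -> 11  [called from main, line 60]
Log origins:
  1: logged in main at line 56
  2: logged in shape_report at line 24
  3: logged in rank_cells at line 2
  4: logged in resolve_slot at line 9
  5: logged in resolve_slot at line 14
  6: logged in shape_report at line 27
  7: logged in main at line 58
  8: logged in update_gauge at line 38
  9: logged in process_batch at line 32
  10: logged in update_gauge at line 40
  11: logged in count_flags at line 45
A correct fix: line 5: replace `%` with `+`.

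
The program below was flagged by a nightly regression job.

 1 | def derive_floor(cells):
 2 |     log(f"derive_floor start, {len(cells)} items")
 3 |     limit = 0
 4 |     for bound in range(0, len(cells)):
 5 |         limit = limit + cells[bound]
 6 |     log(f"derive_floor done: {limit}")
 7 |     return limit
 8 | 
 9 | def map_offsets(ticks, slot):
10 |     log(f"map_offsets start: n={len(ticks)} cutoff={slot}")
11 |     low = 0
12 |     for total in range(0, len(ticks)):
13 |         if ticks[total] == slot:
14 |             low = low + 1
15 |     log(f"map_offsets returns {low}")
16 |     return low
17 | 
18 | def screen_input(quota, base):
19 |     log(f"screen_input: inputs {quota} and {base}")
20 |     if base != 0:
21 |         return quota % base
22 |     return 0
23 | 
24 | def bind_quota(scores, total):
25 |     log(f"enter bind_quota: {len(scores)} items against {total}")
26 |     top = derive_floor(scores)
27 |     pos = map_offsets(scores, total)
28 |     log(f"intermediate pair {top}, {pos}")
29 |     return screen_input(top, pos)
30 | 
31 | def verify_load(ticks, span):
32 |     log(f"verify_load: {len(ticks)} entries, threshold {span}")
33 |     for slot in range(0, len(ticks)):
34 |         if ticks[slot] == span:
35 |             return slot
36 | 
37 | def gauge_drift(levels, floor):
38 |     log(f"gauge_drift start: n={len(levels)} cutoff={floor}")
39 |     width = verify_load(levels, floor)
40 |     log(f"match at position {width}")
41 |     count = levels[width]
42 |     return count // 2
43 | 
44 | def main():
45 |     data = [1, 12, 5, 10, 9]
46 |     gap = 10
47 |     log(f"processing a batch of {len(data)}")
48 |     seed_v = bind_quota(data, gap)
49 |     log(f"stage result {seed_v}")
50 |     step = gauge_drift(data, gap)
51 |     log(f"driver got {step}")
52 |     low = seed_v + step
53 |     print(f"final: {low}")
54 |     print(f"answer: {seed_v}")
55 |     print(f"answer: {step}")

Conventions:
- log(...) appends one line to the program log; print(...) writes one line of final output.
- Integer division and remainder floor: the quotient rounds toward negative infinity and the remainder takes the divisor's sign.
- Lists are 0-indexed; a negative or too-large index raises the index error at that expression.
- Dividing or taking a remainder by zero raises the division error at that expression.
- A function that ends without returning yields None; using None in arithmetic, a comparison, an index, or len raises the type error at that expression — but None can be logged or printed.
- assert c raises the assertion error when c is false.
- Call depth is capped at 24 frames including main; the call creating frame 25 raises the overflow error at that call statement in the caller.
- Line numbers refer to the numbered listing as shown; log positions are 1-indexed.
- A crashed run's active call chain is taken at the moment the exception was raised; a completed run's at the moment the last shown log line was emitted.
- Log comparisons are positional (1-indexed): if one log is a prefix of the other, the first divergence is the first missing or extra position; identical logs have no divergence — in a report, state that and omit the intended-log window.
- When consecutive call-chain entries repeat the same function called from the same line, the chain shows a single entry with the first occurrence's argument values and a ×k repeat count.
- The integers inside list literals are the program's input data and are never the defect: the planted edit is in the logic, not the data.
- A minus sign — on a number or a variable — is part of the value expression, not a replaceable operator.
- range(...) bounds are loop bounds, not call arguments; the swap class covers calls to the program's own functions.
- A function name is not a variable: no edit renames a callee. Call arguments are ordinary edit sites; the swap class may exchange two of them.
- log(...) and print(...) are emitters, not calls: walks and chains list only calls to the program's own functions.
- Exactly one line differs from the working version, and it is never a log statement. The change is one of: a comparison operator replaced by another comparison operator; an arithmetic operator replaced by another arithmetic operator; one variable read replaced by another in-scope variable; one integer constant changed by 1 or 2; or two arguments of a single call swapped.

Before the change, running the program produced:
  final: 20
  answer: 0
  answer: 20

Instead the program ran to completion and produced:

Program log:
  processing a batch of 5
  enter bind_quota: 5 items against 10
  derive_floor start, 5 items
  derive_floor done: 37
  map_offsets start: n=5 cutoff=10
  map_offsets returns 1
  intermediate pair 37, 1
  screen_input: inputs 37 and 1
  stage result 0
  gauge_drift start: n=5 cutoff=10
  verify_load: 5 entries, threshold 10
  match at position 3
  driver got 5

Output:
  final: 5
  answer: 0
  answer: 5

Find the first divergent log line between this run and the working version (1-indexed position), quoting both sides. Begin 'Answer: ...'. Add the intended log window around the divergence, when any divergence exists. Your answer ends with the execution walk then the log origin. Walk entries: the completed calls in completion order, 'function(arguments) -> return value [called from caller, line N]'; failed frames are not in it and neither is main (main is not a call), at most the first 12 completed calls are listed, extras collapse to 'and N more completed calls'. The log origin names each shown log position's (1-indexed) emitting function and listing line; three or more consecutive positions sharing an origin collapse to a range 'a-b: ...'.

Answer: position 13 — shown 'driver got 5', intended 'driver got 20'.
Intended log window:
  11: verify_load: 5 entries, threshold 10
  12: match at position 3
  13: driver got 20
Execution walk:
  derive_floor([1, 12, 5, 10, 9]) -> 37  [called from bind_quota, line 26]
  map_offsets([1, 12, 5, 10, 9], 10) -> 1  [called from bind_quota, line 27]
  screen_input(37, 1) -> 0  [called from bind_quota, line 29]
  bind_quota([1, 12, 5, 10, 9], 10) -> 0  [called from main, line 48]
  verify_load([1, 12, 5, 10, 9], 10) -> 3  [called from gauge_drift, line 39]
  gauge_drift([1, 12, 5, 10, 9], 10) -> 5  [called from main, line 50]
Log origins:
  1 — main, line 47
  2 — bind_quota, line 25
  3 — derive_floor, line 2
  4 — derive_floor, line 6
  5 — map_offsets, line 10
  6 — map_offsets, line 15
  7 — bind_quota, line 28
  8 — screen_input, line 19
  9 — main, line 49
  10 — gauge_drift, line 38
  11 — verify_load, line 32
  12 — gauge_drift, line 40
  13 — main, line 51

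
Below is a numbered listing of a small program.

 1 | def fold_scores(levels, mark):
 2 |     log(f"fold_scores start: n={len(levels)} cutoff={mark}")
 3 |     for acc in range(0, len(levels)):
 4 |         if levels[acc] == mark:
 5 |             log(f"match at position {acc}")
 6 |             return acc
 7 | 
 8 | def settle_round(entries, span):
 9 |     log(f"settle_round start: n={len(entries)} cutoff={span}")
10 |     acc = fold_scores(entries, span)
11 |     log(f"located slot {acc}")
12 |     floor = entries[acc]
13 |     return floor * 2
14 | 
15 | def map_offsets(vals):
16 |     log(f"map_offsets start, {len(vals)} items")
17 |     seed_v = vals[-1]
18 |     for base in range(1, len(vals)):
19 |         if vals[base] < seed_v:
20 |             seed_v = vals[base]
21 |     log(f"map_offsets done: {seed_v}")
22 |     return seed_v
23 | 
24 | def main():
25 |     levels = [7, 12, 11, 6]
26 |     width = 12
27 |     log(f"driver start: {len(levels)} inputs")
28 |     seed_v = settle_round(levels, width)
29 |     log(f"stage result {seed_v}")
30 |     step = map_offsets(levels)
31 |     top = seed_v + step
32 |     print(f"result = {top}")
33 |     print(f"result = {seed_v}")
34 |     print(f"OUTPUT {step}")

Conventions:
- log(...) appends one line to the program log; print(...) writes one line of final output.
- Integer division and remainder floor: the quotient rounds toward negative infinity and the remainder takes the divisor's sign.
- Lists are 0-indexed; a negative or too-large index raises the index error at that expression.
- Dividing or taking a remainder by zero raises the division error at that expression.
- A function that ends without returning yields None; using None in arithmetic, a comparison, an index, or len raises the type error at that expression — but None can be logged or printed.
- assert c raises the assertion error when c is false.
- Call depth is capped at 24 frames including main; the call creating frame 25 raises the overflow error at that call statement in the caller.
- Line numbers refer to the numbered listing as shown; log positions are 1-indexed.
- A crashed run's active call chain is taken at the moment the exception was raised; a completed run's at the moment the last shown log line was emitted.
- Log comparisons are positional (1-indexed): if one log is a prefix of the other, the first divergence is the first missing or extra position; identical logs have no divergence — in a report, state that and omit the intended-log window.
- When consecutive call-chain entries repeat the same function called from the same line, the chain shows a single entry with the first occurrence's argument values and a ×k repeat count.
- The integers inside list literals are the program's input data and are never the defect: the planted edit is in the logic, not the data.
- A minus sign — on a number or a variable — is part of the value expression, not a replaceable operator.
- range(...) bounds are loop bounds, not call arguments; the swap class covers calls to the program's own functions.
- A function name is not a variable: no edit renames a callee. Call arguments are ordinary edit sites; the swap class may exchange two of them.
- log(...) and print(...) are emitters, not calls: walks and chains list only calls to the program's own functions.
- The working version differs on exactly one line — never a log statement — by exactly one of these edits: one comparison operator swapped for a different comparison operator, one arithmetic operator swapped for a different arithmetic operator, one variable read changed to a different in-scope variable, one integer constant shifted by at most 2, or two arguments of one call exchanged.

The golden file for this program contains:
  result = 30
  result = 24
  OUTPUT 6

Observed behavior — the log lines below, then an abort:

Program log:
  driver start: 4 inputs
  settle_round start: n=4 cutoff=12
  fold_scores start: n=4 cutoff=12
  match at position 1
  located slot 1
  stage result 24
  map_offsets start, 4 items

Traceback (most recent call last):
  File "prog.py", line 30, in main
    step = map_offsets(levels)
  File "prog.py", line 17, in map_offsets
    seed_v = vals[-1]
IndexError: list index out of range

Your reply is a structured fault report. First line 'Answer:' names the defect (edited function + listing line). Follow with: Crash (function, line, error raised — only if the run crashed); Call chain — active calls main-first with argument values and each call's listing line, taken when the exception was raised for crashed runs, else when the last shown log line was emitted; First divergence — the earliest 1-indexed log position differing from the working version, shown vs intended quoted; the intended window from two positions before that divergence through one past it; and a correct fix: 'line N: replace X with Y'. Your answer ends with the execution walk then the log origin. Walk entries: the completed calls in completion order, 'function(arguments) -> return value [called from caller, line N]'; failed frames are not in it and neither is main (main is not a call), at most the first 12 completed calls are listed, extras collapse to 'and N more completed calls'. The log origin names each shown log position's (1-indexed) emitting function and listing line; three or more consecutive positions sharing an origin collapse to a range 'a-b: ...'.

Answer: the defect is in map_offsets at line 17.
The tell: The log ends early — 7 lines, where the working version next logs 'map_offsets done: 6'.
Crash: map_offsets, line 17, IndexError.
Call chain: main -> map_offsets([7, 12, 11, 6]) (called at line 30).
First divergence: position 8 — the faulty run's log ends after 7 lines; the working version continues with 'map_offsets done: 6'.
Intended log window:
  6: stage result 24
  7: map_offsets start, 4 items
  8: map_offsets done: 6
Execution walk:
  fold_scores([7, 12, 11, 6], 12) -> 1  [called from settle_round, line 10]
  settle_round([7, 12, 11, 6], 12) -> 24  [called from main, line 28]
Origin of each log line:
  1 — main, line 27
  2 — settle_round, line 9
  3 — fold_scores, line 2
  4 — fold_scores, line 5
  5 — settle_round, line 11
  6 — main, line 29
  7 — map_offsets, line 16
A correct fix: line 17: replace `-1` with `0`.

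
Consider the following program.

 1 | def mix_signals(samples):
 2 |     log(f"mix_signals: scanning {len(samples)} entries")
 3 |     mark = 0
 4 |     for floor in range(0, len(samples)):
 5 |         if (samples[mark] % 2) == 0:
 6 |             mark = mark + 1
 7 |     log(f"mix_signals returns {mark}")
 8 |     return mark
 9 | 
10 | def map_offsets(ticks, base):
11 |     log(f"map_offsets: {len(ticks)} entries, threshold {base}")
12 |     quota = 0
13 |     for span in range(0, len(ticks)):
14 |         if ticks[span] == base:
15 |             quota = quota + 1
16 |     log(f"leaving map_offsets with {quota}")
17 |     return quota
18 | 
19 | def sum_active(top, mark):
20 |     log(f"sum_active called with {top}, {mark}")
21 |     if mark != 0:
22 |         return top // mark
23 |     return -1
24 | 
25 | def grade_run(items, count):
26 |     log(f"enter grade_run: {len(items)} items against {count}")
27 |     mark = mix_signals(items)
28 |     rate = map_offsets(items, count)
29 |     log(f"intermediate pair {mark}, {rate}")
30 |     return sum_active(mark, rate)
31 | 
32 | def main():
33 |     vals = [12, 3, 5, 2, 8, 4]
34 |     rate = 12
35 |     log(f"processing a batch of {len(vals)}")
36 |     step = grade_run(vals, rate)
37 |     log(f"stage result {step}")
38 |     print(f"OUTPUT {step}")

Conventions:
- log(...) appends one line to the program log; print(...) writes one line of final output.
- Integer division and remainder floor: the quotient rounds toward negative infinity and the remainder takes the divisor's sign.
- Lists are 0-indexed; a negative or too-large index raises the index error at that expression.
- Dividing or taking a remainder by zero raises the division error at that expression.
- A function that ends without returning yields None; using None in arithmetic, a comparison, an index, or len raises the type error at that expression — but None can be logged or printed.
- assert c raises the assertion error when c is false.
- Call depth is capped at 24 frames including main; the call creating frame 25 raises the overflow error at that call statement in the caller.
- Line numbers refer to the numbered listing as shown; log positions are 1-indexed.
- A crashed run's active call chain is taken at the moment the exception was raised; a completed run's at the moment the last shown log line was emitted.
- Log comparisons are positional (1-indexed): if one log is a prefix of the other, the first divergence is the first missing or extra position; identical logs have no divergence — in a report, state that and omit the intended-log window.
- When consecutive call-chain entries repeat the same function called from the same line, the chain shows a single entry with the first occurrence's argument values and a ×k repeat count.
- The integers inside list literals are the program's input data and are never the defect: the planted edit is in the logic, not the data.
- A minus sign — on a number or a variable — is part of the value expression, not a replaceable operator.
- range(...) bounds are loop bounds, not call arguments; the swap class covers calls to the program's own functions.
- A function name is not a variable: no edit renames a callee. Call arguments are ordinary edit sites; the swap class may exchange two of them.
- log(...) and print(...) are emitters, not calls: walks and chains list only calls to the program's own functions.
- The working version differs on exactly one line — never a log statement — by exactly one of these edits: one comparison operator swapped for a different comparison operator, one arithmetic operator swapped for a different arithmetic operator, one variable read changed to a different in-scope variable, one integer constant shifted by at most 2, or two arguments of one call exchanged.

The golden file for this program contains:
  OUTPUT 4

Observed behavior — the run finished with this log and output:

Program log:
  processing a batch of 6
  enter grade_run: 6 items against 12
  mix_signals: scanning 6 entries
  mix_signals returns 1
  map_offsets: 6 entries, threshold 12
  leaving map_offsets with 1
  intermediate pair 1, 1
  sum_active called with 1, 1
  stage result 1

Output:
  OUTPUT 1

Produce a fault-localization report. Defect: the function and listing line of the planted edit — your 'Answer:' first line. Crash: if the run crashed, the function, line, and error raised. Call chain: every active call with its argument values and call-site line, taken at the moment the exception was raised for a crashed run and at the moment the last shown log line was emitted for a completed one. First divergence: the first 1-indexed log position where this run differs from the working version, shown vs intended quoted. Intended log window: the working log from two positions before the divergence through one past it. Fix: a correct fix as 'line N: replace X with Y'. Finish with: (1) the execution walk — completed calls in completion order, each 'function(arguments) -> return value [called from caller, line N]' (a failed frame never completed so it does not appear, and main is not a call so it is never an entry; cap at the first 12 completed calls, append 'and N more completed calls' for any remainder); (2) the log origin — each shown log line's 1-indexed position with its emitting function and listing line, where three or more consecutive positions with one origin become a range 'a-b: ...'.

Answer: the defect is in mix_signals at line 5.
Key fact: At log position 4 the runs split — shown 'mix_signals returns 1', but the working version logs 'mix_signals returns 4'.
Call chain: main.
First divergence: position 4 — the shown line 'mix_signals returns 1' should read 'mix_signals returns 4'.
Intended log window:
  2: enter grade_run: 6 items against 12
  3: mix_signals: scanning 6 entries
  4: mix_signals returns 4
  5: map_offsets: 6 entries, threshold 12
Execution walk:
  mix_signals([12, 3, 5, 2, 8, 4]) -> 1  [called from grade_run, line 27]
  map_offsets([12, 3, 5, 2, 8, 4], 12) -> 1  [called from grade_run, line 28]
  sum_active(1, 1) -> 1  [called from grade_run, line 30]
  grade_run([12, 3, 5, 2, 8, 4], 12) -> 1  [called from main, line 36]
Log origins:
  1: from main, line 35
  2: from grade_run, line 26
  3: from mix_signals, line 2
  4: from mix_signals, line 7
  5: from map_offsets, line 11
  6: from map_offsets, line 16
  7: from grade_run, line 29
  8: from sum_active, line 20
  9: from main, line 37
A correct fix: line 5: replace `mark` with `floor`.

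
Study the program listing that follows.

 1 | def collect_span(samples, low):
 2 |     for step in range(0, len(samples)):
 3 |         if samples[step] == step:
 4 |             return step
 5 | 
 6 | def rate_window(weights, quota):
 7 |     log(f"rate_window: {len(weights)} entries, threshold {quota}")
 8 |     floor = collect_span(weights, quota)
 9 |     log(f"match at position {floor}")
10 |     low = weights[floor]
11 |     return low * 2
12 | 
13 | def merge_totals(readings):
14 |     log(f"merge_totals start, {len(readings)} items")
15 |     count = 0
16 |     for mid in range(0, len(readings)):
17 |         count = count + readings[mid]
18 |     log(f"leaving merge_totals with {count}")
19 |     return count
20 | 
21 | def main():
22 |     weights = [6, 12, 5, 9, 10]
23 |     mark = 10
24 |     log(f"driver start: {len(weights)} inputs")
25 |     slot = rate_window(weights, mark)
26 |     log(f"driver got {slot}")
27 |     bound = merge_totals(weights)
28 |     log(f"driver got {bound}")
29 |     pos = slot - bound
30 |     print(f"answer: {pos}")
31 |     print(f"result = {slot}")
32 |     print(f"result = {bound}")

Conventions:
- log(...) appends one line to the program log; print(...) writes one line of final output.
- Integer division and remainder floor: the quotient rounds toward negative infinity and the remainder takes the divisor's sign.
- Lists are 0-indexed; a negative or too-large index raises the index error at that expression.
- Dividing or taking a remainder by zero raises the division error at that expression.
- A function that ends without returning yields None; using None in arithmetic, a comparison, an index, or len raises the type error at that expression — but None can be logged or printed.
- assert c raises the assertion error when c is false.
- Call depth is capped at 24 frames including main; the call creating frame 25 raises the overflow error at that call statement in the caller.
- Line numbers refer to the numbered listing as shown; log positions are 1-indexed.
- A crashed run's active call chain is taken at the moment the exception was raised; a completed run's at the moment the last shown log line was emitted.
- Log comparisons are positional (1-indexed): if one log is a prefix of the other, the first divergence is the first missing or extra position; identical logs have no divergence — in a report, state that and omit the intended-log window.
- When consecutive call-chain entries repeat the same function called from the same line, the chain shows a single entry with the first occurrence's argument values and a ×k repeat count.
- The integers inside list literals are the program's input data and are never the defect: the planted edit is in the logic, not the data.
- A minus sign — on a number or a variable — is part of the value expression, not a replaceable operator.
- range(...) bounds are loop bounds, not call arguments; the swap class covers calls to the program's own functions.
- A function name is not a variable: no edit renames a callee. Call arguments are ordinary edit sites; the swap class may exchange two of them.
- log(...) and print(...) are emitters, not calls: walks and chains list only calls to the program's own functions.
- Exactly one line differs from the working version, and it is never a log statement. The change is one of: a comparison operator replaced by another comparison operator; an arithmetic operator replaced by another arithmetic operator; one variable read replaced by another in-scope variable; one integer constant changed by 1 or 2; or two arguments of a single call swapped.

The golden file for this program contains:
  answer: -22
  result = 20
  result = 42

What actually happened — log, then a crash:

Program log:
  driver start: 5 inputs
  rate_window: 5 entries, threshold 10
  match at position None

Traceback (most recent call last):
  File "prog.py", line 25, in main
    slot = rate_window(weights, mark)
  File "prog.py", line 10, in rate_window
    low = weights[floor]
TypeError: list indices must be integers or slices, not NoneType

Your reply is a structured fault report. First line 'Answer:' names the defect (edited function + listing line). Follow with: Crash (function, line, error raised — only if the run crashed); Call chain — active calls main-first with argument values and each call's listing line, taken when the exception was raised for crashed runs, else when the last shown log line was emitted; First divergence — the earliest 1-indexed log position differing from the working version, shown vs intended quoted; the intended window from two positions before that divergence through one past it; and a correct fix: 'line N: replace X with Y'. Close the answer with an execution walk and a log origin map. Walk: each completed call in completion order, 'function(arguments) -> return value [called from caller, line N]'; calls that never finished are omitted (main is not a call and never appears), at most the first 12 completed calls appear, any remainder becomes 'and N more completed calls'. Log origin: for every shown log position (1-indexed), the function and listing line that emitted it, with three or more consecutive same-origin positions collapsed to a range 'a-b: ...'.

Answer: the defect is in collect_span at line 3.
Key observation: At log position 3 the runs split — shown 'match at position None', but the working version logs 'match at position 4'.
Crash: rate_window, line 10, TypeError.
Call chain: main -> rate_window([6, 12, 5, 9, 10], 10) (called at line 25).
First divergence: position 3 — the shown line 'match at position None' should read 'match at position 4'.
Intended log window:
  1: driver start: 5 inputs
  2: rate_window: 5 entries, threshold 10
  3: match at position 4
  4: driver got 20
Execution walk:
  collect_span([6, 12, 5, 9, 10], 10) -> None  [called from rate_window, line 8]
Log origin:
  1: from main, line 24
  2: from rate_window, line 7
  3: from rate_window, line 9
A correct fix: line 3: replace `samples[step] == step` with `samples[step] == low`.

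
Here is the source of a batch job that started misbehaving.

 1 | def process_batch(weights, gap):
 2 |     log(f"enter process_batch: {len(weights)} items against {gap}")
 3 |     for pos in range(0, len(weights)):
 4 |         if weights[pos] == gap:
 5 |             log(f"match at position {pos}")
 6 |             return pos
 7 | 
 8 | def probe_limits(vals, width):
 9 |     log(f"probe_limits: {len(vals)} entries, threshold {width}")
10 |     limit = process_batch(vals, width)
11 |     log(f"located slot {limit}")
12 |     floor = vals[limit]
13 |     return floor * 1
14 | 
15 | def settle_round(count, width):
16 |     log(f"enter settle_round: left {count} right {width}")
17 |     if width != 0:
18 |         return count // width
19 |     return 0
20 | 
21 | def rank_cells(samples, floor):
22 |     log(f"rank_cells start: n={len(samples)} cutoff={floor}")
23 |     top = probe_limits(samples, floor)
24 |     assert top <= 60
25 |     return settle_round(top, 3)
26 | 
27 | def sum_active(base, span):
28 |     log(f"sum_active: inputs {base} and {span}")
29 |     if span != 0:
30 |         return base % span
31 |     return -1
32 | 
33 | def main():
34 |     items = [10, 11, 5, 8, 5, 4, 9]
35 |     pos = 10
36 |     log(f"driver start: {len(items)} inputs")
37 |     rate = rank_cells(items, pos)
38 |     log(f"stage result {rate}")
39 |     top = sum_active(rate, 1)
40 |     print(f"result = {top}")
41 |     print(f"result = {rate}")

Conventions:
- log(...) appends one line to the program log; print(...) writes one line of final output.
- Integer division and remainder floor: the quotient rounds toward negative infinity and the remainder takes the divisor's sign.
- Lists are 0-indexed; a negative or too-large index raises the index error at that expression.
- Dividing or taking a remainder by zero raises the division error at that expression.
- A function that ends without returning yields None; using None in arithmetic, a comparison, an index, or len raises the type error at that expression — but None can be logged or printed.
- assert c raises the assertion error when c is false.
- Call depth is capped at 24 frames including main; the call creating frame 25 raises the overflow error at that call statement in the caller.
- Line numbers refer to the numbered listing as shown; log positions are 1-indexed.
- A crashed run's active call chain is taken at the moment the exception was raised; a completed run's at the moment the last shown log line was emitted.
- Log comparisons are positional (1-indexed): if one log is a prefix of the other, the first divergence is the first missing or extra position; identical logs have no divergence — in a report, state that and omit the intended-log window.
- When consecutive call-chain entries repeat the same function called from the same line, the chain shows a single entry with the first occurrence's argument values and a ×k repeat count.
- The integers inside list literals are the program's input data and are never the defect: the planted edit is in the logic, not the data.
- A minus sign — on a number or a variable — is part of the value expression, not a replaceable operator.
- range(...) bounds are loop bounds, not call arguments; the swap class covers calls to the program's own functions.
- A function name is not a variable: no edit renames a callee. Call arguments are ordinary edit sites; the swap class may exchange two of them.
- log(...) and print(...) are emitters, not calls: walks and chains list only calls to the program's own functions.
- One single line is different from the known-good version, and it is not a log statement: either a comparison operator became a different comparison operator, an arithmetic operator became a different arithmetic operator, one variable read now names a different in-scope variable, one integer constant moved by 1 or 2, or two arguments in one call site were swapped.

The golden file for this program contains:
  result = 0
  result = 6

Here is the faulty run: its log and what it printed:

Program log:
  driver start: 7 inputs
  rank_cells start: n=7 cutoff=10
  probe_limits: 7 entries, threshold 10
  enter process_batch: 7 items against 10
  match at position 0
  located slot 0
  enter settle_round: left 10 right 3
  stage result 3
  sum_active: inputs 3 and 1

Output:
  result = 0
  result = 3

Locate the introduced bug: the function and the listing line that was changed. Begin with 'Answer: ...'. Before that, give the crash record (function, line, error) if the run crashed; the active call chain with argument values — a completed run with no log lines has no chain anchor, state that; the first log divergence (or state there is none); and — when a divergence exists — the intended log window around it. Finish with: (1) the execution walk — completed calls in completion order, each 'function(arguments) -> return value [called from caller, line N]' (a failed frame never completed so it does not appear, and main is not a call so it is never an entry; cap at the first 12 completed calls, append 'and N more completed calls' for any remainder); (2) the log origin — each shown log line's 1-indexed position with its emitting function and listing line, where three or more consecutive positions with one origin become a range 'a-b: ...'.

Answer: the defect is in probe_limits at line 13.
Core observation: Everything matches until log position 7, which reads 'enter settle_round: left 10 right 3' in place of 'enter settle_round: left 20 right 3'.
Call chain: main -> sum_active(3, 1) (called at line 39).
First divergence: position 7 — the shown line 'enter settle_round: left 10 right 3' should read 'enter settle_round: left 20 right 3'.
Intended log window:
  5: match at position 0
  6: located slot 0
  7: enter settle_round: left 20 right 3
  8: stage result 6
Execution walk:
  process_batch([10, 11, 5, 8, 5, 4, 9], 10) -> 0  [called from probe_limits, line 10]
  probe_limits([10, 11, 5, 8, 5, 4, 9], 10) -> 10  [called from rank_cells, line 23]
  settle_round(10, 3) -> 3  [called from rank_cells, line 25]
  rank_cells([10, 11, 5, 8, 5, 4, 9], 10) -> 3  [called from main, line 37]
  sum_active(3, 1) -> 0  [called from main, line 39]
Log origins:
  1: emitted by main (line 36)
  2: emitted by rank_cells (line 22)
  3: emitted by probe_limits (line 9)
  4: emitted by process_batch (line 2)
  5: emitted by process_batch (line 5)
  6: emitted by probe_limits (line 11)
  7: emitted by settle_round (line 16)
  8: emitted by main (line 38)
  9: emitted by sum_active (line 28)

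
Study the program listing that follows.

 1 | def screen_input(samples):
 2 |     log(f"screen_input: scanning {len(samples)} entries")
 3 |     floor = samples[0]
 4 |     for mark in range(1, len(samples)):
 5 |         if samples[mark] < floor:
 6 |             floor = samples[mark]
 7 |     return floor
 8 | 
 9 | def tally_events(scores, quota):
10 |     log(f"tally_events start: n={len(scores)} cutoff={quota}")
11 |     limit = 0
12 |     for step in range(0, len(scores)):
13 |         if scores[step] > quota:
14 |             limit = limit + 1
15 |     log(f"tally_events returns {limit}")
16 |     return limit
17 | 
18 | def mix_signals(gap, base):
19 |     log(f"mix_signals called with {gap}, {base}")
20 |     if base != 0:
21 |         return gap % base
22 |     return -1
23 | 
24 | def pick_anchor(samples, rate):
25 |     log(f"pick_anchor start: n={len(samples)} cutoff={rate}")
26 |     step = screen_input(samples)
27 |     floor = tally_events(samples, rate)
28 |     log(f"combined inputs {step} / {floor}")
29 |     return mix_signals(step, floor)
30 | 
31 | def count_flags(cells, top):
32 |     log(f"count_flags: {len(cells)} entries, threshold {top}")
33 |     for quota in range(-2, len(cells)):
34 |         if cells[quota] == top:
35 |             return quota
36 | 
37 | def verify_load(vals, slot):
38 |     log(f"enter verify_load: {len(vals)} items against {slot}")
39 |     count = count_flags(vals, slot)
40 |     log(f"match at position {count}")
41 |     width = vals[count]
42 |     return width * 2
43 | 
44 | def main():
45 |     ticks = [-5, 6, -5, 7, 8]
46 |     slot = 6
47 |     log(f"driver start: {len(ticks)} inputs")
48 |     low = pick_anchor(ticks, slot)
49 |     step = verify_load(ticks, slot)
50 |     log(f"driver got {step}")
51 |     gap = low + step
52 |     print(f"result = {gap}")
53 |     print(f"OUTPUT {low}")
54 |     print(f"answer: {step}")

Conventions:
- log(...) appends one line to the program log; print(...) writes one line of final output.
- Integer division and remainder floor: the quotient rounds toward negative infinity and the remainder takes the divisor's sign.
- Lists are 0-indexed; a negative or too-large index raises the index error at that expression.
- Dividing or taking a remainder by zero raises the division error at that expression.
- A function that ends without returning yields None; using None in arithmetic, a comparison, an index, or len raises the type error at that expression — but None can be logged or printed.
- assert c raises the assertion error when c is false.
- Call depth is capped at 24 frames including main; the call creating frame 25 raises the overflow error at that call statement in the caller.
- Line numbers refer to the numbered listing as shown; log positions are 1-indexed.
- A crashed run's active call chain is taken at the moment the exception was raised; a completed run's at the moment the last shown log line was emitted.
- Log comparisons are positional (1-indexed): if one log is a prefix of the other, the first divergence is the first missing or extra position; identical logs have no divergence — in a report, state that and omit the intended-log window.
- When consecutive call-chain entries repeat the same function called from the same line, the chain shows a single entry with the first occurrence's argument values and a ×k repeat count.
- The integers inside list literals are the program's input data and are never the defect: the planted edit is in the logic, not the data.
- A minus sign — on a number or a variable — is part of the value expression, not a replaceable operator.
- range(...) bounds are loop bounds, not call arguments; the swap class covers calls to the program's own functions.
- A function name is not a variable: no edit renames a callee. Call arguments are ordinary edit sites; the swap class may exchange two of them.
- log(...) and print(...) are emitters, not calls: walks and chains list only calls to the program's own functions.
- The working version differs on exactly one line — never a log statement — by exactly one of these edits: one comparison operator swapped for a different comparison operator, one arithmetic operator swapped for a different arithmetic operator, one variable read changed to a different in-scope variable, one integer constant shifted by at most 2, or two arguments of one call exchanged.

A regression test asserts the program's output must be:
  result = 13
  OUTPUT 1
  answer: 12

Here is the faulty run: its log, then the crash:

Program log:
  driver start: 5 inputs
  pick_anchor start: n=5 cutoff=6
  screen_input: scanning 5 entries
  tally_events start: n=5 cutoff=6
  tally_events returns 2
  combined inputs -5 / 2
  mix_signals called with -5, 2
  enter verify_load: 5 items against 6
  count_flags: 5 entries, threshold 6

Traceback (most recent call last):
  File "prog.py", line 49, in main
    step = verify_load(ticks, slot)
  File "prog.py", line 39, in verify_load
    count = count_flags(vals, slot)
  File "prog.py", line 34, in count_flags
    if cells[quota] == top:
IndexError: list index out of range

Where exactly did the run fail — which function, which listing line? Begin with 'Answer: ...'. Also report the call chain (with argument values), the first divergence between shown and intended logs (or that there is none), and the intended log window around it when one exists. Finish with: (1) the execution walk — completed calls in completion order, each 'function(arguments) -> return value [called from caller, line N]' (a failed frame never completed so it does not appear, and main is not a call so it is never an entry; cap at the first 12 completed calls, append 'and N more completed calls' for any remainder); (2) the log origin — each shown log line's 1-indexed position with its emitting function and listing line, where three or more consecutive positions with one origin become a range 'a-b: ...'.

Answer: the error was raised in count_flags, line 34.
Key observation: The faulty run's log stops after 9 lines; the working version's next line would be 'match at position 1'.
Call chain: main -> verify_load([-5, 6, -5, 7, 8], 6) (called at line 49) -> count_flags([-5, 6, -5, 7, 8], 6) (called at line 39).
First divergence: position 10 (shown log ended at 9 lines; the working version continues: 'match at position 1').
Intended log window:
  8: enter verify_load: 5 items against 6
  9: count_flags: 5 entries, threshold 6
  10: match at position 1
  11: driver got 12
Execution walk:
  screen_input([-5, 6, -5, 7, 8]) -> -5  [called from pick_anchor, line 26]
  tally_events([-5, 6, -5, 7, 8], 6) -> 2  [called from pick_anchor, line 27]
  mix_signals(-5, 2) -> 1  [called from pick_anchor, line 29]
  pick_anchor([-5, 6, -5, 7, 8], 6) -> 1  [called from main, line 48]
Origin of each log line:
  1 — main, line 47
  2 — pick_anchor, line 25
  3 — screen_input, line 2
  4 — tally_events, line 10
  5 — tally_events, line 15
  6 — pick_anchor, line 28
  7 — mix_signals, line 19
  8 — verify_load, line 38
  9 — count_flags, line 32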